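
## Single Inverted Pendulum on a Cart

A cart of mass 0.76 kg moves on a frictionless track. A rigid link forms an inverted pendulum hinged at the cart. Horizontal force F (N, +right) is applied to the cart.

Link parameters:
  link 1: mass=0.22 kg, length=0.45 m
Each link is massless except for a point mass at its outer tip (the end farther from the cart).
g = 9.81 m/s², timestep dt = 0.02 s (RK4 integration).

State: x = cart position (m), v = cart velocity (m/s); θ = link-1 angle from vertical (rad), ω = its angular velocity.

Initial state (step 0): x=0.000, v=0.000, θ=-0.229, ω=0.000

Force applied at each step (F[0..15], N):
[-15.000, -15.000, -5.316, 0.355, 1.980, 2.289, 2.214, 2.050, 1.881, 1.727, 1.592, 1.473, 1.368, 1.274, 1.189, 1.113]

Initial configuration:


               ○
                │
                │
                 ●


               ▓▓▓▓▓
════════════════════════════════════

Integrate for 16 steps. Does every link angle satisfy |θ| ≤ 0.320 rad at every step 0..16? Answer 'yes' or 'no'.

apply F[0]=-15.000 → step 1: x=-0.004, v=-0.377, θ=-0.222, ω=0.718
apply F[1]=-15.000 → step 2: x=-0.015, v=-0.756, θ=-0.200, ω=1.449
apply F[2]=-5.316 → step 3: x=-0.031, v=-0.885, θ=-0.169, ω=1.652
apply F[3]=+0.355 → step 4: x=-0.049, v=-0.868, θ=-0.137, ω=1.549
apply F[4]=+1.980 → step 5: x=-0.066, v=-0.810, θ=-0.108, ω=1.367
apply F[5]=+2.289 → step 6: x=-0.081, v=-0.745, θ=-0.083, ω=1.182
apply F[6]=+2.214 → step 7: x=-0.096, v=-0.683, θ=-0.061, ω=1.014
apply F[7]=+2.050 → step 8: x=-0.109, v=-0.627, θ=-0.042, ω=0.866
apply F[8]=+1.881 → step 9: x=-0.121, v=-0.575, θ=-0.026, ω=0.737
apply F[9]=+1.727 → step 10: x=-0.132, v=-0.529, θ=-0.012, ω=0.625
apply F[10]=+1.592 → step 11: x=-0.142, v=-0.487, θ=-0.001, ω=0.529
apply F[11]=+1.473 → step 12: x=-0.151, v=-0.448, θ=0.009, ω=0.445
apply F[12]=+1.368 → step 13: x=-0.160, v=-0.413, θ=0.017, ω=0.372
apply F[13]=+1.274 → step 14: x=-0.168, v=-0.381, θ=0.024, ω=0.310
apply F[14]=+1.189 → step 15: x=-0.175, v=-0.351, θ=0.030, ω=0.255
apply F[15]=+1.113 → step 16: x=-0.182, v=-0.323, θ=0.034, ω=0.208
Max |angle| over trajectory = 0.229 rad; bound = 0.320 → within bound.

Answer: yes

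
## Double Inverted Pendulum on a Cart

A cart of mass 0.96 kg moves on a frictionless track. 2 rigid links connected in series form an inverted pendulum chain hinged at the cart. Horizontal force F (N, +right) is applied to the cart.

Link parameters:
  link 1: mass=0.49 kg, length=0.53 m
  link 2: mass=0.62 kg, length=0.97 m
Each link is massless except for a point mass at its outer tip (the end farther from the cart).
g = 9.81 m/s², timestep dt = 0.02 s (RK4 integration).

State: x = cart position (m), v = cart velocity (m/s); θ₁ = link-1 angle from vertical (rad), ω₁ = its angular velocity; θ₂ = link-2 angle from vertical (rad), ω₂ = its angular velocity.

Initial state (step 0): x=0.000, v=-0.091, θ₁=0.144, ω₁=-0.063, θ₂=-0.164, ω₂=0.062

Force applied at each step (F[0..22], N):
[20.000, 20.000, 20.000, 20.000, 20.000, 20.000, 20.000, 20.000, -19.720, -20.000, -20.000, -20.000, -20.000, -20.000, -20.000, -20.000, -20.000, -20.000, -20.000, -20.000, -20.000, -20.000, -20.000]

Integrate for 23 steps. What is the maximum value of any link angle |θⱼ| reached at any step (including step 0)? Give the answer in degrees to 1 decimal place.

apply F[0]=+20.000 → step 1: x=0.002, v=0.290, θ₁=0.138, ω₁=-0.570, θ₂=-0.164, ω₂=-0.094
apply F[1]=+20.000 → step 2: x=0.012, v=0.674, θ₁=0.121, ω₁=-1.099, θ₂=-0.168, ω₂=-0.239
apply F[2]=+20.000 → step 3: x=0.029, v=1.066, θ₁=0.093, ω₁=-1.671, θ₂=-0.174, ω₂=-0.366
apply F[3]=+20.000 → step 4: x=0.054, v=1.468, θ₁=0.054, ω₁=-2.303, θ₂=-0.182, ω₂=-0.464
apply F[4]=+20.000 → step 5: x=0.088, v=1.880, θ₁=0.001, ω₁=-3.009, θ₂=-0.192, ω₂=-0.526
apply F[5]=+20.000 → step 6: x=0.130, v=2.299, θ₁=-0.067, ω₁=-3.788, θ₂=-0.203, ω₂=-0.548
apply F[6]=+20.000 → step 7: x=0.180, v=2.710, θ₁=-0.151, ω₁=-4.607, θ₂=-0.214, ω₂=-0.540
apply F[7]=+20.000 → step 8: x=0.238, v=3.090, θ₁=-0.251, ω₁=-5.389, θ₂=-0.225, ω₂=-0.536
apply F[8]=-19.720 → step 9: x=0.296, v=2.690, θ₁=-0.353, ω₁=-4.786, θ₂=-0.235, ω₂=-0.529
apply F[9]=-20.000 → step 10: x=0.346, v=2.319, θ₁=-0.443, ω₁=-4.321, θ₂=-0.245, ω₂=-0.491
apply F[10]=-20.000 → step 11: x=0.388, v=1.977, θ₁=-0.526, ω₁=-3.997, θ₂=-0.255, ω₂=-0.416
apply F[11]=-20.000 → step 12: x=0.425, v=1.658, θ₁=-0.604, ω₁=-3.794, θ₂=-0.262, ω₂=-0.305
apply F[12]=-20.000 → step 13: x=0.455, v=1.354, θ₁=-0.679, ω₁=-3.688, θ₂=-0.267, ω₂=-0.165
apply F[13]=-20.000 → step 14: x=0.479, v=1.059, θ₁=-0.752, ω₁=-3.660, θ₂=-0.268, ω₂=-0.003
apply F[14]=-20.000 → step 15: x=0.497, v=0.768, θ₁=-0.826, ω₁=-3.694, θ₂=-0.267, ω₂=0.175
apply F[15]=-20.000 → step 16: x=0.510, v=0.477, θ₁=-0.900, ω₁=-3.776, θ₂=-0.261, ω₂=0.363
apply F[16]=-20.000 → step 17: x=0.516, v=0.182, θ₁=-0.977, ω₁=-3.895, θ₂=-0.252, ω₂=0.556
apply F[17]=-20.000 → step 18: x=0.517, v=-0.120, θ₁=-1.056, ω₁=-4.044, θ₂=-0.239, ω₂=0.746
apply F[18]=-20.000 → step 19: x=0.511, v=-0.430, θ₁=-1.139, ω₁=-4.218, θ₂=-0.222, ω₂=0.930
apply F[19]=-20.000 → step 20: x=0.500, v=-0.750, θ₁=-1.225, ω₁=-4.414, θ₂=-0.202, ω₂=1.103
apply F[20]=-20.000 → step 21: x=0.481, v=-1.082, θ₁=-1.315, ω₁=-4.632, θ₂=-0.178, ω₂=1.261
apply F[21]=-20.000 → step 22: x=0.456, v=-1.428, θ₁=-1.411, ω₁=-4.877, θ₂=-0.152, ω₂=1.398
apply F[22]=-20.000 → step 23: x=0.424, v=-1.788, θ₁=-1.511, ω₁=-5.156, θ₂=-0.122, ω₂=1.509
Max |angle| over trajectory = 1.511 rad = 86.6°.

Answer: 86.6°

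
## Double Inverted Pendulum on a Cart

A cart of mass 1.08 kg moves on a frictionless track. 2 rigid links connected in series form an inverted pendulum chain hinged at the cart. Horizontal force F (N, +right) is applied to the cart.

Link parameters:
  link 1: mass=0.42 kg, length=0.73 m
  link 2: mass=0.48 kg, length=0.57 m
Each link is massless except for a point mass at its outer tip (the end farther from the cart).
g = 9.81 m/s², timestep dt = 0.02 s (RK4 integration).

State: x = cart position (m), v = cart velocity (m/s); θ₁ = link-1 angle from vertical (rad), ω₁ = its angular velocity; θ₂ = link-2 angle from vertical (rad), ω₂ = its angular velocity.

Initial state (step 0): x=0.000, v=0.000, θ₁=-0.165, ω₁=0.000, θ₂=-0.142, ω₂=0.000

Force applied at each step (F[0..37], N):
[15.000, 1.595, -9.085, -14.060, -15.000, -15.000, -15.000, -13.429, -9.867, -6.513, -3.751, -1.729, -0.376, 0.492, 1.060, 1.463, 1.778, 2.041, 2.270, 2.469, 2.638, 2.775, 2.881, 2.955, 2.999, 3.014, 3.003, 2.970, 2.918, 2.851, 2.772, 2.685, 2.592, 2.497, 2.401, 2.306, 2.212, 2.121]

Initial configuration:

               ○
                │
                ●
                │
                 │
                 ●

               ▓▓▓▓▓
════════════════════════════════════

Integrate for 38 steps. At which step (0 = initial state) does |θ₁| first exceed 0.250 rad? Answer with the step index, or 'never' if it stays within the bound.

Answer: never

Derivation:
apply F[0]=+15.000 → step 1: x=0.003, v=0.298, θ₁=-0.170, ω₁=-0.452, θ₂=-0.142, ω₂=0.013
apply F[1]=+1.595 → step 2: x=0.009, v=0.353, θ₁=-0.180, ω₁=-0.583, θ₂=-0.141, ω₂=0.035
apply F[2]=-9.085 → step 3: x=0.015, v=0.218, θ₁=-0.190, ω₁=-0.465, θ₂=-0.140, ω₂=0.071
apply F[3]=-14.060 → step 4: x=0.017, v=-0.005, θ₁=-0.197, ω₁=-0.237, θ₂=-0.138, ω₂=0.119
apply F[4]=-15.000 → step 5: x=0.015, v=-0.244, θ₁=-0.200, ω₁=0.008, θ₂=-0.136, ω₂=0.174
apply F[5]=-15.000 → step 6: x=0.008, v=-0.483, θ₁=-0.197, ω₁=0.251, θ₂=-0.131, ω₂=0.232
apply F[6]=-15.000 → step 7: x=-0.005, v=-0.723, θ₁=-0.190, ω₁=0.498, θ₂=-0.126, ω₂=0.289
apply F[7]=-13.429 → step 8: x=-0.021, v=-0.937, θ₁=-0.177, ω₁=0.717, θ₂=-0.120, ω₂=0.340
apply F[8]=-9.867 → step 9: x=-0.041, v=-1.090, θ₁=-0.162, ω₁=0.861, θ₂=-0.113, ω₂=0.382
apply F[9]=-6.513 → step 10: x=-0.064, v=-1.186, θ₁=-0.144, ω₁=0.936, θ₂=-0.105, ω₂=0.415
apply F[10]=-3.751 → step 11: x=-0.088, v=-1.235, θ₁=-0.125, ω₁=0.957, θ₂=-0.096, ω₂=0.438
apply F[11]=-1.729 → step 12: x=-0.113, v=-1.250, θ₁=-0.106, ω₁=0.939, θ₂=-0.087, ω₂=0.454
apply F[12]=-0.376 → step 13: x=-0.138, v=-1.242, θ₁=-0.087, ω₁=0.899, θ₂=-0.078, ω₂=0.464
apply F[13]=+0.492 → step 14: x=-0.163, v=-1.221, θ₁=-0.070, ω₁=0.847, θ₂=-0.069, ω₂=0.467
apply F[14]=+1.060 → step 15: x=-0.187, v=-1.192, θ₁=-0.054, ω₁=0.792, θ₂=-0.059, ω₂=0.466
apply F[15]=+1.463 → step 16: x=-0.210, v=-1.158, θ₁=-0.038, ω₁=0.735, θ₂=-0.050, ω₂=0.460
apply F[16]=+1.778 → step 17: x=-0.233, v=-1.120, θ₁=-0.024, ω₁=0.679, θ₂=-0.041, ω₂=0.450
apply F[17]=+2.041 → step 18: x=-0.255, v=-1.079, θ₁=-0.011, ω₁=0.625, θ₂=-0.032, ω₂=0.436
apply F[18]=+2.270 → step 19: x=-0.276, v=-1.037, θ₁=0.001, ω₁=0.571, θ₂=-0.024, ω₂=0.420
apply F[19]=+2.469 → step 20: x=-0.297, v=-0.992, θ₁=0.012, ω₁=0.519, θ₂=-0.015, ω₂=0.402
apply F[20]=+2.638 → step 21: x=-0.316, v=-0.946, θ₁=0.021, ω₁=0.469, θ₂=-0.008, ω₂=0.381
apply F[21]=+2.775 → step 22: x=-0.334, v=-0.898, θ₁=0.030, ω₁=0.420, θ₂=-0.000, ω₂=0.360
apply F[22]=+2.881 → step 23: x=-0.352, v=-0.851, θ₁=0.038, ω₁=0.373, θ₂=0.007, ω₂=0.337
apply F[23]=+2.955 → step 24: x=-0.368, v=-0.803, θ₁=0.045, ω₁=0.329, θ₂=0.013, ω₂=0.314
apply F[24]=+2.999 → step 25: x=-0.384, v=-0.755, θ₁=0.051, ω₁=0.286, θ₂=0.019, ω₂=0.290
apply F[25]=+3.014 → step 26: x=-0.399, v=-0.708, θ₁=0.057, ω₁=0.246, θ₂=0.025, ω₂=0.267
apply F[26]=+3.003 → step 27: x=-0.412, v=-0.662, θ₁=0.061, ω₁=0.209, θ₂=0.030, ω₂=0.243
apply F[27]=+2.970 → step 28: x=-0.425, v=-0.618, θ₁=0.065, ω₁=0.175, θ₂=0.035, ω₂=0.220
apply F[28]=+2.918 → step 29: x=-0.437, v=-0.575, θ₁=0.068, ω₁=0.143, θ₂=0.039, ω₂=0.198
apply F[29]=+2.851 → step 30: x=-0.448, v=-0.533, θ₁=0.071, ω₁=0.114, θ₂=0.043, ω₂=0.177
apply F[30]=+2.772 → step 31: x=-0.458, v=-0.494, θ₁=0.073, ω₁=0.088, θ₂=0.046, ω₂=0.156
apply F[31]=+2.685 → step 32: x=-0.468, v=-0.456, θ₁=0.074, ω₁=0.065, θ₂=0.049, ω₂=0.137
apply F[32]=+2.592 → step 33: x=-0.477, v=-0.421, θ₁=0.076, ω₁=0.044, θ₂=0.051, ω₂=0.118
apply F[33]=+2.497 → step 34: x=-0.485, v=-0.387, θ₁=0.076, ω₁=0.025, θ₂=0.054, ω₂=0.101
apply F[34]=+2.401 → step 35: x=-0.492, v=-0.355, θ₁=0.077, ω₁=0.009, θ₂=0.055, ω₂=0.084
apply F[35]=+2.306 → step 36: x=-0.499, v=-0.325, θ₁=0.077, ω₁=-0.005, θ₂=0.057, ω₂=0.069
apply F[36]=+2.212 → step 37: x=-0.505, v=-0.297, θ₁=0.076, ω₁=-0.017, θ₂=0.058, ω₂=0.055
apply F[37]=+2.121 → step 38: x=-0.511, v=-0.270, θ₁=0.076, ω₁=-0.028, θ₂=0.059, ω₂=0.042
max |θ₁| = 0.200 ≤ 0.250 over all 39 states.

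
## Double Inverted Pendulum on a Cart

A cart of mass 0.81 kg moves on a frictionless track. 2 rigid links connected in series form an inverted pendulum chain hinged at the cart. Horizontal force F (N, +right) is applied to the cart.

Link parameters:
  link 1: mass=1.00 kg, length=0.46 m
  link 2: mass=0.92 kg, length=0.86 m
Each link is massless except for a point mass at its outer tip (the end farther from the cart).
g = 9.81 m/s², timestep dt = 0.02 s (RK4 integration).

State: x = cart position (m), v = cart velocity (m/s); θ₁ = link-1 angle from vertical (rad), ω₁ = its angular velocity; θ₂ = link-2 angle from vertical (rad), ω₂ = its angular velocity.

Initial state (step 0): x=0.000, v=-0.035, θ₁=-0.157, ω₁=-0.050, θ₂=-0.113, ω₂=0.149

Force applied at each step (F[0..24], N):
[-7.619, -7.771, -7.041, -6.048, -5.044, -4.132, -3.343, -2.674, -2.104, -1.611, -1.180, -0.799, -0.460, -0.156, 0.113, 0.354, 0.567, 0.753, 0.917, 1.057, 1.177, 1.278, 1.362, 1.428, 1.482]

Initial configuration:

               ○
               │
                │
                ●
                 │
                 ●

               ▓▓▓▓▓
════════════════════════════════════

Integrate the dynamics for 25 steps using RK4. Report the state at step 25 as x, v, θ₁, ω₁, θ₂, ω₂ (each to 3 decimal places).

apply F[0]=-7.619 → step 1: x=-0.002, v=-0.145, θ₁=-0.156, ω₁=0.101, θ₂=-0.110, ω₂=0.170
apply F[1]=-7.771 → step 2: x=-0.006, v=-0.260, θ₁=-0.153, ω₁=0.262, θ₂=-0.106, ω₂=0.192
apply F[2]=-7.041 → step 3: x=-0.012, v=-0.361, θ₁=-0.146, ω₁=0.395, θ₂=-0.102, ω₂=0.214
apply F[3]=-6.048 → step 4: x=-0.020, v=-0.442, θ₁=-0.137, ω₁=0.493, θ₂=-0.098, ω₂=0.233
apply F[4]=-5.044 → step 5: x=-0.030, v=-0.504, θ₁=-0.127, ω₁=0.556, θ₂=-0.093, ω₂=0.249
apply F[5]=-4.132 → step 6: x=-0.040, v=-0.549, θ₁=-0.116, ω₁=0.590, θ₂=-0.088, ω₂=0.263
apply F[6]=-3.343 → step 7: x=-0.051, v=-0.582, θ₁=-0.104, ω₁=0.603, θ₂=-0.082, ω₂=0.273
apply F[7]=-2.674 → step 8: x=-0.063, v=-0.603, θ₁=-0.092, ω₁=0.601, θ₂=-0.077, ω₂=0.281
apply F[8]=-2.104 → step 9: x=-0.075, v=-0.616, θ₁=-0.080, ω₁=0.588, θ₂=-0.071, ω₂=0.286
apply F[9]=-1.611 → step 10: x=-0.088, v=-0.622, θ₁=-0.068, ω₁=0.567, θ₂=-0.065, ω₂=0.289
apply F[10]=-1.180 → step 11: x=-0.100, v=-0.622, θ₁=-0.057, ω₁=0.541, θ₂=-0.060, ω₂=0.289
apply F[11]=-0.799 → step 12: x=-0.113, v=-0.618, θ₁=-0.047, ω₁=0.512, θ₂=-0.054, ω₂=0.287
apply F[12]=-0.460 → step 13: x=-0.125, v=-0.611, θ₁=-0.037, ω₁=0.481, θ₂=-0.048, ω₂=0.283
apply F[13]=-0.156 → step 14: x=-0.137, v=-0.600, θ₁=-0.028, ω₁=0.449, θ₂=-0.042, ω₂=0.277
apply F[14]=+0.113 → step 15: x=-0.149, v=-0.586, θ₁=-0.019, ω₁=0.416, θ₂=-0.037, ω₂=0.270
apply F[15]=+0.354 → step 16: x=-0.160, v=-0.571, θ₁=-0.011, ω₁=0.384, θ₂=-0.032, ω₂=0.262
apply F[16]=+0.567 → step 17: x=-0.172, v=-0.553, θ₁=-0.004, ω₁=0.351, θ₂=-0.027, ω₂=0.252
apply F[17]=+0.753 → step 18: x=-0.182, v=-0.535, θ₁=0.003, ω₁=0.320, θ₂=-0.022, ω₂=0.242
apply F[18]=+0.917 → step 19: x=-0.193, v=-0.515, θ₁=0.009, ω₁=0.290, θ₂=-0.017, ω₂=0.231
apply F[19]=+1.057 → step 20: x=-0.203, v=-0.494, θ₁=0.015, ω₁=0.260, θ₂=-0.012, ω₂=0.219
apply F[20]=+1.177 → step 21: x=-0.213, v=-0.473, θ₁=0.020, ω₁=0.232, θ₂=-0.008, ω₂=0.207
apply F[21]=+1.278 → step 22: x=-0.222, v=-0.452, θ₁=0.024, ω₁=0.206, θ₂=-0.004, ω₂=0.195
apply F[22]=+1.362 → step 23: x=-0.231, v=-0.430, θ₁=0.028, ω₁=0.181, θ₂=-0.000, ω₂=0.183
apply F[23]=+1.428 → step 24: x=-0.239, v=-0.409, θ₁=0.031, ω₁=0.158, θ₂=0.003, ω₂=0.171
apply F[24]=+1.482 → step 25: x=-0.247, v=-0.387, θ₁=0.034, ω₁=0.136, θ₂=0.007, ω₂=0.158

Answer: x=-0.247, v=-0.387, θ₁=0.034, ω₁=0.136, θ₂=0.007, ω₂=0.158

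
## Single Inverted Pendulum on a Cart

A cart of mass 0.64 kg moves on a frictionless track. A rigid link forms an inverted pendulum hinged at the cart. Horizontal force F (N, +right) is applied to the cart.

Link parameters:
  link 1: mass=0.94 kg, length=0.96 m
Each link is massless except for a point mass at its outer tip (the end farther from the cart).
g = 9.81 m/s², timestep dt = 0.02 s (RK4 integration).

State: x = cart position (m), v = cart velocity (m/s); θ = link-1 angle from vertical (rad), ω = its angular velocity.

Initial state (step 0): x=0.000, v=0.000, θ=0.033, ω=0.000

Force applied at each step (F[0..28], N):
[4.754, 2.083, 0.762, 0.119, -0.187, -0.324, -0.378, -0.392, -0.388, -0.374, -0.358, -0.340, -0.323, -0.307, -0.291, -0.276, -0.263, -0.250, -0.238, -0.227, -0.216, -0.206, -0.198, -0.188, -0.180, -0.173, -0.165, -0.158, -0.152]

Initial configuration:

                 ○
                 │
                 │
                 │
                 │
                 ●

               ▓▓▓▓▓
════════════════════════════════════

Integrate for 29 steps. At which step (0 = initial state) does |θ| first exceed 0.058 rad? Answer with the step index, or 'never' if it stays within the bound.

apply F[0]=+4.754 → step 1: x=0.001, v=0.139, θ=0.032, ω=-0.138
apply F[1]=+2.083 → step 2: x=0.005, v=0.195, θ=0.028, ω=-0.191
apply F[2]=+0.762 → step 3: x=0.009, v=0.212, θ=0.024, ω=-0.202
apply F[3]=+0.119 → step 4: x=0.013, v=0.209, θ=0.020, ω=-0.195
apply F[4]=-0.187 → step 5: x=0.017, v=0.198, θ=0.017, ω=-0.179
apply F[5]=-0.324 → step 6: x=0.021, v=0.183, θ=0.013, ω=-0.161
apply F[6]=-0.378 → step 7: x=0.024, v=0.168, θ=0.010, ω=-0.143
apply F[7]=-0.392 → step 8: x=0.028, v=0.153, θ=0.008, ω=-0.126
apply F[8]=-0.388 → step 9: x=0.031, v=0.139, θ=0.005, ω=-0.110
apply F[9]=-0.374 → step 10: x=0.033, v=0.126, θ=0.003, ω=-0.096
apply F[10]=-0.358 → step 11: x=0.036, v=0.115, θ=0.001, ω=-0.083
apply F[11]=-0.340 → step 12: x=0.038, v=0.104, θ=-0.000, ω=-0.071
apply F[12]=-0.323 → step 13: x=0.040, v=0.094, θ=-0.001, ω=-0.061
apply F[13]=-0.307 → step 14: x=0.042, v=0.085, θ=-0.003, ω=-0.052
apply F[14]=-0.291 → step 15: x=0.043, v=0.077, θ=-0.004, ω=-0.044
apply F[15]=-0.276 → step 16: x=0.045, v=0.069, θ=-0.004, ω=-0.037
apply F[16]=-0.263 → step 17: x=0.046, v=0.062, θ=-0.005, ω=-0.031
apply F[17]=-0.250 → step 18: x=0.047, v=0.056, θ=-0.006, ω=-0.026
apply F[18]=-0.238 → step 19: x=0.048, v=0.050, θ=-0.006, ω=-0.021
apply F[19]=-0.227 → step 20: x=0.049, v=0.045, θ=-0.007, ω=-0.017
apply F[20]=-0.216 → step 21: x=0.050, v=0.040, θ=-0.007, ω=-0.013
apply F[21]=-0.206 → step 22: x=0.051, v=0.036, θ=-0.007, ω=-0.010
apply F[22]=-0.198 → step 23: x=0.051, v=0.032, θ=-0.007, ω=-0.007
apply F[23]=-0.188 → step 24: x=0.052, v=0.028, θ=-0.007, ω=-0.005
apply F[24]=-0.180 → step 25: x=0.053, v=0.024, θ=-0.007, ω=-0.003
apply F[25]=-0.173 → step 26: x=0.053, v=0.021, θ=-0.007, ω=-0.001
apply F[26]=-0.165 → step 27: x=0.053, v=0.018, θ=-0.007, ω=0.001
apply F[27]=-0.158 → step 28: x=0.054, v=0.015, θ=-0.007, ω=0.002
apply F[28]=-0.152 → step 29: x=0.054, v=0.013, θ=-0.007, ω=0.004
max |θ| = 0.033 ≤ 0.058 over all 30 states.

Answer: never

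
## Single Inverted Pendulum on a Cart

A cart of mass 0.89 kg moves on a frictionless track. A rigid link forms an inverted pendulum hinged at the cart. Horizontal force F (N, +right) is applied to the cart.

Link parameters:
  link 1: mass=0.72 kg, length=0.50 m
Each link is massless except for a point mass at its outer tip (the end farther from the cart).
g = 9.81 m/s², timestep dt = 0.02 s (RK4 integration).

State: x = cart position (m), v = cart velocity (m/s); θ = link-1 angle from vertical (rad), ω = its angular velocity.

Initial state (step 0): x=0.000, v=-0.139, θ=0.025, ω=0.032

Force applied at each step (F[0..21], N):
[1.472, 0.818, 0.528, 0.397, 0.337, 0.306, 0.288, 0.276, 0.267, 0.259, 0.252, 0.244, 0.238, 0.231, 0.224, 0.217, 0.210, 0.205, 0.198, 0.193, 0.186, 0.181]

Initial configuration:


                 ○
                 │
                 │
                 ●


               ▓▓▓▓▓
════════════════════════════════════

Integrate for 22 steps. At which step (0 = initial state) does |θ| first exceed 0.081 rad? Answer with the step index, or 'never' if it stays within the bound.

apply F[0]=+1.472 → step 1: x=-0.002, v=-0.110, θ=0.025, ω=-0.016
apply F[1]=+0.818 → step 2: x=-0.005, v=-0.096, θ=0.025, ω=-0.035
apply F[2]=+0.528 → step 3: x=-0.006, v=-0.087, θ=0.024, ω=-0.042
apply F[3]=+0.397 → step 4: x=-0.008, v=-0.082, θ=0.023, ω=-0.043
apply F[4]=+0.337 → step 5: x=-0.010, v=-0.078, θ=0.022, ω=-0.042
apply F[5]=+0.306 → step 6: x=-0.011, v=-0.075, θ=0.021, ω=-0.040
apply F[6]=+0.288 → step 7: x=-0.013, v=-0.072, θ=0.021, ω=-0.038
apply F[7]=+0.276 → step 8: x=-0.014, v=-0.069, θ=0.020, ω=-0.037
apply F[8]=+0.267 → step 9: x=-0.015, v=-0.066, θ=0.019, ω=-0.035
apply F[9]=+0.259 → step 10: x=-0.017, v=-0.063, θ=0.018, ω=-0.033
apply F[10]=+0.252 → step 11: x=-0.018, v=-0.060, θ=0.018, ω=-0.032
apply F[11]=+0.244 → step 12: x=-0.019, v=-0.057, θ=0.017, ω=-0.030
apply F[12]=+0.238 → step 13: x=-0.020, v=-0.055, θ=0.017, ω=-0.029
apply F[13]=+0.231 → step 14: x=-0.021, v=-0.052, θ=0.016, ω=-0.028
apply F[14]=+0.224 → step 15: x=-0.022, v=-0.050, θ=0.015, ω=-0.027
apply F[15]=+0.217 → step 16: x=-0.023, v=-0.047, θ=0.015, ω=-0.025
apply F[16]=+0.210 → step 17: x=-0.024, v=-0.045, θ=0.014, ω=-0.024
apply F[17]=+0.205 → step 18: x=-0.025, v=-0.042, θ=0.014, ω=-0.024
apply F[18]=+0.198 → step 19: x=-0.026, v=-0.040, θ=0.014, ω=-0.023
apply F[19]=+0.193 → step 20: x=-0.027, v=-0.038, θ=0.013, ω=-0.022
apply F[20]=+0.186 → step 21: x=-0.027, v=-0.036, θ=0.013, ω=-0.021
apply F[21]=+0.181 → step 22: x=-0.028, v=-0.034, θ=0.012, ω=-0.021
max |θ| = 0.025 ≤ 0.081 over all 23 states.

Answer: never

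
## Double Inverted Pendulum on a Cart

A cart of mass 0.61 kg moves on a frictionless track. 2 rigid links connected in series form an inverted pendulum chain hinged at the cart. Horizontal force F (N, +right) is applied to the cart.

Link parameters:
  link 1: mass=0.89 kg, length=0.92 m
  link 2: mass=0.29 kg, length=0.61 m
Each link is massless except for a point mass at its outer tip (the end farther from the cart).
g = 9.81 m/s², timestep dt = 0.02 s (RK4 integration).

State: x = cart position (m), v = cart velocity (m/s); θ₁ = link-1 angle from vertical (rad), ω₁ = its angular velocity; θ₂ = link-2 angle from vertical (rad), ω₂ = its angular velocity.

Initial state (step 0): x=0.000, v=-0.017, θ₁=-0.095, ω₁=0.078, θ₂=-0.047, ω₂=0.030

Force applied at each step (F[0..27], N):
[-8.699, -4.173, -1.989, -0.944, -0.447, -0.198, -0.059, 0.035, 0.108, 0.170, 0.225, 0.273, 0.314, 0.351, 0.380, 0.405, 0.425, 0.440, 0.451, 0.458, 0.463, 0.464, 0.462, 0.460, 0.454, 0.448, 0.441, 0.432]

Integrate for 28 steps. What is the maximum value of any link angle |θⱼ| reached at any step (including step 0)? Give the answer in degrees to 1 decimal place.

Answer: 5.4°

Derivation:
apply F[0]=-8.699 → step 1: x=-0.003, v=-0.263, θ₁=-0.091, ω₁=0.321, θ₂=-0.046, ω₂=0.052
apply F[1]=-4.173 → step 2: x=-0.009, v=-0.366, θ₁=-0.084, ω₁=0.410, θ₂=-0.045, ω₂=0.070
apply F[2]=-1.989 → step 3: x=-0.017, v=-0.401, θ₁=-0.075, ω₁=0.429, θ₂=-0.043, ω₂=0.085
apply F[3]=-0.944 → step 4: x=-0.025, v=-0.405, θ₁=-0.067, ω₁=0.417, θ₂=-0.042, ω₂=0.097
apply F[4]=-0.447 → step 5: x=-0.033, v=-0.397, θ₁=-0.059, ω₁=0.393, θ₂=-0.040, ω₂=0.107
apply F[5]=-0.198 → step 6: x=-0.041, v=-0.383, θ₁=-0.051, ω₁=0.365, θ₂=-0.037, ω₂=0.114
apply F[6]=-0.059 → step 7: x=-0.048, v=-0.367, θ₁=-0.044, ω₁=0.336, θ₂=-0.035, ω₂=0.119
apply F[7]=+0.035 → step 8: x=-0.055, v=-0.350, θ₁=-0.038, ω₁=0.309, θ₂=-0.033, ω₂=0.122
apply F[8]=+0.108 → step 9: x=-0.062, v=-0.334, θ₁=-0.032, ω₁=0.284, θ₂=-0.030, ω₂=0.123
apply F[9]=+0.170 → step 10: x=-0.069, v=-0.317, θ₁=-0.026, ω₁=0.259, θ₂=-0.028, ω₂=0.123
apply F[10]=+0.225 → step 11: x=-0.075, v=-0.301, θ₁=-0.021, ω₁=0.237, θ₂=-0.025, ω₂=0.122
apply F[11]=+0.273 → step 12: x=-0.081, v=-0.285, θ₁=-0.017, ω₁=0.215, θ₂=-0.023, ω₂=0.120
apply F[12]=+0.314 → step 13: x=-0.086, v=-0.269, θ₁=-0.013, ω₁=0.195, θ₂=-0.020, ω₂=0.117
apply F[13]=+0.351 → step 14: x=-0.091, v=-0.253, θ₁=-0.009, ω₁=0.177, θ₂=-0.018, ω₂=0.114
apply F[14]=+0.380 → step 15: x=-0.096, v=-0.238, θ₁=-0.006, ω₁=0.159, θ₂=-0.016, ω₂=0.110
apply F[15]=+0.405 → step 16: x=-0.101, v=-0.223, θ₁=-0.003, ω₁=0.143, θ₂=-0.014, ω₂=0.105
apply F[16]=+0.425 → step 17: x=-0.105, v=-0.209, θ₁=-0.000, ω₁=0.127, θ₂=-0.012, ω₂=0.100
apply F[17]=+0.440 → step 18: x=-0.109, v=-0.195, θ₁=0.002, ω₁=0.113, θ₂=-0.010, ω₂=0.095
apply F[18]=+0.451 → step 19: x=-0.113, v=-0.181, θ₁=0.004, ω₁=0.100, θ₂=-0.008, ω₂=0.090
apply F[19]=+0.458 → step 20: x=-0.117, v=-0.168, θ₁=0.006, ω₁=0.088, θ₂=-0.006, ω₂=0.085
apply F[20]=+0.463 → step 21: x=-0.120, v=-0.156, θ₁=0.008, ω₁=0.077, θ₂=-0.004, ω₂=0.079
apply F[21]=+0.464 → step 22: x=-0.123, v=-0.144, θ₁=0.009, ω₁=0.067, θ₂=-0.003, ω₂=0.074
apply F[22]=+0.462 → step 23: x=-0.126, v=-0.132, θ₁=0.011, ω₁=0.057, θ₂=-0.001, ω₂=0.069
apply F[23]=+0.460 → step 24: x=-0.128, v=-0.122, θ₁=0.012, ω₁=0.049, θ₂=-0.000, ω₂=0.064
apply F[24]=+0.454 → step 25: x=-0.130, v=-0.111, θ₁=0.013, ω₁=0.041, θ₂=0.001, ω₂=0.059
apply F[25]=+0.448 → step 26: x=-0.133, v=-0.102, θ₁=0.013, ω₁=0.034, θ₂=0.002, ω₂=0.054
apply F[26]=+0.441 → step 27: x=-0.134, v=-0.092, θ₁=0.014, ω₁=0.028, θ₂=0.003, ω₂=0.049
apply F[27]=+0.432 → step 28: x=-0.136, v=-0.084, θ₁=0.014, ω₁=0.022, θ₂=0.004, ω₂=0.045
Max |angle| over trajectory = 0.095 rad = 5.4°.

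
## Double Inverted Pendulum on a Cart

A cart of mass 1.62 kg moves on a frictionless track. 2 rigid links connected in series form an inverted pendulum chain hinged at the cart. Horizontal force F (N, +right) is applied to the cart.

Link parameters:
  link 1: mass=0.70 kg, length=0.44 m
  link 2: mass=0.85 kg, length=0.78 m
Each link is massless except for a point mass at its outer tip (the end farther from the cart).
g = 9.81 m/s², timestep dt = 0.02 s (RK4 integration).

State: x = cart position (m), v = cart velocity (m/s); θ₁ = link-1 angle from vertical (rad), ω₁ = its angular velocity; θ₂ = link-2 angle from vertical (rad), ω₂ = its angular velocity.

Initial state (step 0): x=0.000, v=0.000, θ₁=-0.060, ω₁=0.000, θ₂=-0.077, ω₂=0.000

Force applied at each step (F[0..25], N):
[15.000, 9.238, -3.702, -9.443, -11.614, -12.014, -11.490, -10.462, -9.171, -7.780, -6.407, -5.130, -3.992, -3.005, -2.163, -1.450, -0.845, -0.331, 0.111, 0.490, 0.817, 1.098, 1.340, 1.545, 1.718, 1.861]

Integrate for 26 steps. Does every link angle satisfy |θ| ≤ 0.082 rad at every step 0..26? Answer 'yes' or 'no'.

Answer: no

Derivation:
apply F[0]=+15.000 → step 1: x=0.002, v=0.196, θ₁=-0.065, ω₁=-0.464, θ₂=-0.077, ω₂=-0.008
apply F[1]=+9.238 → step 2: x=0.007, v=0.322, θ₁=-0.077, ω₁=-0.778, θ₂=-0.077, ω₂=-0.012
apply F[2]=-3.702 → step 3: x=0.013, v=0.292, θ₁=-0.092, ω₁=-0.752, θ₂=-0.077, ω₂=-0.008
apply F[3]=-9.443 → step 4: x=0.018, v=0.195, θ₁=-0.106, ω₁=-0.588, θ₂=-0.078, ω₂=0.005
apply F[4]=-11.614 → step 5: x=0.021, v=0.073, θ₁=-0.115, ω₁=-0.381, θ₂=-0.077, ω₂=0.024
apply F[5]=-12.014 → step 6: x=0.021, v=-0.052, θ₁=-0.121, ω₁=-0.176, θ₂=-0.077, ω₂=0.049
apply F[6]=-11.490 → step 7: x=0.019, v=-0.169, θ₁=-0.123, ω₁=0.008, θ₂=-0.075, ω₂=0.076
apply F[7]=-10.462 → step 8: x=0.014, v=-0.274, θ₁=-0.121, ω₁=0.164, θ₂=-0.073, ω₂=0.104
apply F[8]=-9.171 → step 9: x=0.008, v=-0.364, θ₁=-0.116, ω₁=0.288, θ₂=-0.071, ω₂=0.131
apply F[9]=-7.780 → step 10: x=-0.000, v=-0.439, θ₁=-0.110, ω₁=0.382, θ₂=-0.068, ω₂=0.156
apply F[10]=-6.407 → step 11: x=-0.009, v=-0.498, θ₁=-0.101, ω₁=0.446, θ₂=-0.065, ω₂=0.178
apply F[11]=-5.130 → step 12: x=-0.020, v=-0.543, θ₁=-0.092, ω₁=0.487, θ₂=-0.061, ω₂=0.197
apply F[12]=-3.992 → step 13: x=-0.031, v=-0.576, θ₁=-0.082, ω₁=0.508, θ₂=-0.057, ω₂=0.212
apply F[13]=-3.005 → step 14: x=-0.043, v=-0.598, θ₁=-0.072, ω₁=0.513, θ₂=-0.053, ω₂=0.224
apply F[14]=-2.163 → step 15: x=-0.055, v=-0.613, θ₁=-0.062, ω₁=0.507, θ₂=-0.048, ω₂=0.233
apply F[15]=-1.450 → step 16: x=-0.067, v=-0.620, θ₁=-0.052, ω₁=0.493, θ₂=-0.043, ω₂=0.239
apply F[16]=-0.845 → step 17: x=-0.080, v=-0.622, θ₁=-0.042, ω₁=0.473, θ₂=-0.039, ω₂=0.243
apply F[17]=-0.331 → step 18: x=-0.092, v=-0.619, θ₁=-0.033, ω₁=0.449, θ₂=-0.034, ω₂=0.243
apply F[18]=+0.111 → step 19: x=-0.104, v=-0.612, θ₁=-0.024, ω₁=0.423, θ₂=-0.029, ω₂=0.242
apply F[19]=+0.490 → step 20: x=-0.116, v=-0.603, θ₁=-0.016, ω₁=0.395, θ₂=-0.024, ω₂=0.238
apply F[20]=+0.817 → step 21: x=-0.128, v=-0.590, θ₁=-0.008, ω₁=0.366, θ₂=-0.019, ω₂=0.233
apply F[21]=+1.098 → step 22: x=-0.140, v=-0.576, θ₁=-0.001, ω₁=0.338, θ₂=-0.015, ω₂=0.226
apply F[22]=+1.340 → step 23: x=-0.151, v=-0.560, θ₁=0.005, ω₁=0.310, θ₂=-0.010, ω₂=0.219
apply F[23]=+1.545 → step 24: x=-0.162, v=-0.542, θ₁=0.011, ω₁=0.282, θ₂=-0.006, ω₂=0.210
apply F[24]=+1.718 → step 25: x=-0.173, v=-0.523, θ₁=0.016, ω₁=0.255, θ₂=-0.002, ω₂=0.200
apply F[25]=+1.861 → step 26: x=-0.183, v=-0.504, θ₁=0.021, ω₁=0.229, θ₂=0.002, ω₂=0.189
Max |angle| over trajectory = 0.123 rad; bound = 0.082 → exceeded.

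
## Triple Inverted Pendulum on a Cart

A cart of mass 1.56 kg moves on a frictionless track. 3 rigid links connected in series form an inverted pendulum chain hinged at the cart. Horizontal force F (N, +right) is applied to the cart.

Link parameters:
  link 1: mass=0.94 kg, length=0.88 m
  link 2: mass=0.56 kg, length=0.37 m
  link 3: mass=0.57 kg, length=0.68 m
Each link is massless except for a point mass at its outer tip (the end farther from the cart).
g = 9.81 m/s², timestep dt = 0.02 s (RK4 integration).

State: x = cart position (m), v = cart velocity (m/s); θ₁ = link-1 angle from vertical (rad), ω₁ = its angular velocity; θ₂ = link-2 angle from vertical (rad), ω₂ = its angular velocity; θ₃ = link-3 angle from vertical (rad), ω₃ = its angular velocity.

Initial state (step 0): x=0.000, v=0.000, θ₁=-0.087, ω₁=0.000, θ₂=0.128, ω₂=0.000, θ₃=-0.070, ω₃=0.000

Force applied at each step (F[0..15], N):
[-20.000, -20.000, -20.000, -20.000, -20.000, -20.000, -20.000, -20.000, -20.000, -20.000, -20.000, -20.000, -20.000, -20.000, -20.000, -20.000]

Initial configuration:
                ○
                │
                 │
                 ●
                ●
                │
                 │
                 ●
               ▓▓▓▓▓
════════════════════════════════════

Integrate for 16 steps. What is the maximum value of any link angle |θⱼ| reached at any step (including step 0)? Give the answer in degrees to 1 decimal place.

Answer: 43.1°

Derivation:
apply F[0]=-20.000 → step 1: x=-0.002, v=-0.234, θ₁=-0.085, ω₁=0.189, θ₂=0.132, ω₂=0.357, θ₃=-0.071, ω₃=-0.113
apply F[1]=-20.000 → step 2: x=-0.009, v=-0.468, θ₁=-0.079, ω₁=0.381, θ₂=0.142, ω₂=0.716, θ₃=-0.075, ω₃=-0.228
apply F[2]=-20.000 → step 3: x=-0.021, v=-0.706, θ₁=-0.070, ω₁=0.579, θ₂=0.160, ω₂=1.075, θ₃=-0.080, ω₃=-0.347
apply F[3]=-20.000 → step 4: x=-0.038, v=-0.947, θ₁=-0.056, ω₁=0.787, θ₂=0.185, ω₂=1.432, θ₃=-0.088, ω₃=-0.469
apply F[4]=-20.000 → step 5: x=-0.059, v=-1.193, θ₁=-0.038, ω₁=1.008, θ₂=0.217, ω₂=1.780, θ₃=-0.099, ω₃=-0.593
apply F[5]=-20.000 → step 6: x=-0.085, v=-1.444, θ₁=-0.016, ω₁=1.244, θ₂=0.256, ω₂=2.107, θ₃=-0.112, ω₃=-0.712
apply F[6]=-20.000 → step 7: x=-0.117, v=-1.700, θ₁=0.012, ω₁=1.499, θ₂=0.301, ω₂=2.397, θ₃=-0.127, ω₃=-0.819
apply F[7]=-20.000 → step 8: x=-0.153, v=-1.960, θ₁=0.044, ω₁=1.774, θ₂=0.352, ω₂=2.632, θ₃=-0.145, ω₃=-0.904
apply F[8]=-20.000 → step 9: x=-0.195, v=-2.222, θ₁=0.083, ω₁=2.071, θ₂=0.406, ω₂=2.796, θ₃=-0.163, ω₃=-0.956
apply F[9]=-20.000 → step 10: x=-0.242, v=-2.484, θ₁=0.127, ω₁=2.387, θ₂=0.463, ω₂=2.874, θ₃=-0.183, ω₃=-0.969
apply F[10]=-20.000 → step 11: x=-0.295, v=-2.742, θ₁=0.178, ω₁=2.719, θ₂=0.521, ω₂=2.856, θ₃=-0.202, ω₃=-0.935
apply F[11]=-20.000 → step 12: x=-0.352, v=-2.992, θ₁=0.236, ω₁=3.061, θ₂=0.577, ω₂=2.739, θ₃=-0.220, ω₃=-0.848
apply F[12]=-20.000 → step 13: x=-0.414, v=-3.227, θ₁=0.301, ω₁=3.407, θ₂=0.630, ω₂=2.527, θ₃=-0.235, ω₃=-0.707
apply F[13]=-20.000 → step 14: x=-0.481, v=-3.442, θ₁=0.372, ω₁=3.747, θ₂=0.677, ω₂=2.230, θ₃=-0.248, ω₃=-0.508
apply F[14]=-20.000 → step 15: x=-0.552, v=-3.629, θ₁=0.451, ω₁=4.072, θ₂=0.718, ω₂=1.870, θ₃=-0.255, ω₃=-0.250
apply F[15]=-20.000 → step 16: x=-0.626, v=-3.782, θ₁=0.535, ω₁=4.373, θ₂=0.752, ω₂=1.473, θ₃=-0.257, ω₃=0.068
Max |angle| over trajectory = 0.752 rad = 43.1°.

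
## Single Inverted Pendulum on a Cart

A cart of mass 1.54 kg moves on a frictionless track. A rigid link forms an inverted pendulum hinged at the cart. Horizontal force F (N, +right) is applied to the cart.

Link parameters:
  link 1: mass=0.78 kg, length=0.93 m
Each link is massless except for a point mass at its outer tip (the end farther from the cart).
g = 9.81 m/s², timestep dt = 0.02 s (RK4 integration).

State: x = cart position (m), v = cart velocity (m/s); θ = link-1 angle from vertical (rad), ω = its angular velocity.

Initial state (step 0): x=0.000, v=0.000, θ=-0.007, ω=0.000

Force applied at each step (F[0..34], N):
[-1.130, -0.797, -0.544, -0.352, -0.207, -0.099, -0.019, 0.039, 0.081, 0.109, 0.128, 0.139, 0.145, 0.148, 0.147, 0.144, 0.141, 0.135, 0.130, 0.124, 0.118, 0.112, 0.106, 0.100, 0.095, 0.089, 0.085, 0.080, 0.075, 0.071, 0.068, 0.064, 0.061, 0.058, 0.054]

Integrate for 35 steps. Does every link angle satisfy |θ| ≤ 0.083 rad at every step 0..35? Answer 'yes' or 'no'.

Answer: yes

Derivation:
apply F[0]=-1.130 → step 1: x=-0.000, v=-0.014, θ=-0.007, ω=0.014
apply F[1]=-0.797 → step 2: x=-0.001, v=-0.024, θ=-0.007, ω=0.023
apply F[2]=-0.544 → step 3: x=-0.001, v=-0.030, θ=-0.006, ω=0.028
apply F[3]=-0.352 → step 4: x=-0.002, v=-0.034, θ=-0.005, ω=0.031
apply F[4]=-0.207 → step 5: x=-0.002, v=-0.036, θ=-0.005, ω=0.033
apply F[5]=-0.099 → step 6: x=-0.003, v=-0.037, θ=-0.004, ω=0.033
apply F[6]=-0.019 → step 7: x=-0.004, v=-0.037, θ=-0.003, ω=0.032
apply F[7]=+0.039 → step 8: x=-0.005, v=-0.036, θ=-0.003, ω=0.030
apply F[8]=+0.081 → step 9: x=-0.005, v=-0.035, θ=-0.002, ω=0.028
apply F[9]=+0.109 → step 10: x=-0.006, v=-0.033, θ=-0.002, ω=0.026
apply F[10]=+0.128 → step 11: x=-0.007, v=-0.031, θ=-0.001, ω=0.024
apply F[11]=+0.139 → step 12: x=-0.007, v=-0.030, θ=-0.001, ω=0.021
apply F[12]=+0.145 → step 13: x=-0.008, v=-0.028, θ=-0.000, ω=0.019
apply F[13]=+0.148 → step 14: x=-0.008, v=-0.026, θ=-0.000, ω=0.017
apply F[14]=+0.147 → step 15: x=-0.009, v=-0.024, θ=0.000, ω=0.015
apply F[15]=+0.144 → step 16: x=-0.009, v=-0.022, θ=0.001, ω=0.013
apply F[16]=+0.141 → step 17: x=-0.010, v=-0.020, θ=0.001, ω=0.011
apply F[17]=+0.135 → step 18: x=-0.010, v=-0.019, θ=0.001, ω=0.010
apply F[18]=+0.130 → step 19: x=-0.010, v=-0.017, θ=0.001, ω=0.008
apply F[19]=+0.124 → step 20: x=-0.011, v=-0.015, θ=0.001, ω=0.007
apply F[20]=+0.118 → step 21: x=-0.011, v=-0.014, θ=0.002, ω=0.006
apply F[21]=+0.112 → step 22: x=-0.011, v=-0.013, θ=0.002, ω=0.005
apply F[22]=+0.106 → step 23: x=-0.012, v=-0.012, θ=0.002, ω=0.004
apply F[23]=+0.100 → step 24: x=-0.012, v=-0.010, θ=0.002, ω=0.003
apply F[24]=+0.095 → step 25: x=-0.012, v=-0.009, θ=0.002, ω=0.002
apply F[25]=+0.089 → step 26: x=-0.012, v=-0.008, θ=0.002, ω=0.002
apply F[26]=+0.085 → step 27: x=-0.012, v=-0.008, θ=0.002, ω=0.001
apply F[27]=+0.080 → step 28: x=-0.013, v=-0.007, θ=0.002, ω=0.001
apply F[28]=+0.075 → step 29: x=-0.013, v=-0.006, θ=0.002, ω=0.000
apply F[29]=+0.071 → step 30: x=-0.013, v=-0.005, θ=0.002, ω=-0.000
apply F[30]=+0.068 → step 31: x=-0.013, v=-0.004, θ=0.002, ω=-0.001
apply F[31]=+0.064 → step 32: x=-0.013, v=-0.004, θ=0.002, ω=-0.001
apply F[32]=+0.061 → step 33: x=-0.013, v=-0.003, θ=0.002, ω=-0.001
apply F[33]=+0.058 → step 34: x=-0.013, v=-0.003, θ=0.002, ω=-0.001
apply F[34]=+0.054 → step 35: x=-0.013, v=-0.002, θ=0.002, ω=-0.002
Max |angle| over trajectory = 0.007 rad; bound = 0.083 → within bound.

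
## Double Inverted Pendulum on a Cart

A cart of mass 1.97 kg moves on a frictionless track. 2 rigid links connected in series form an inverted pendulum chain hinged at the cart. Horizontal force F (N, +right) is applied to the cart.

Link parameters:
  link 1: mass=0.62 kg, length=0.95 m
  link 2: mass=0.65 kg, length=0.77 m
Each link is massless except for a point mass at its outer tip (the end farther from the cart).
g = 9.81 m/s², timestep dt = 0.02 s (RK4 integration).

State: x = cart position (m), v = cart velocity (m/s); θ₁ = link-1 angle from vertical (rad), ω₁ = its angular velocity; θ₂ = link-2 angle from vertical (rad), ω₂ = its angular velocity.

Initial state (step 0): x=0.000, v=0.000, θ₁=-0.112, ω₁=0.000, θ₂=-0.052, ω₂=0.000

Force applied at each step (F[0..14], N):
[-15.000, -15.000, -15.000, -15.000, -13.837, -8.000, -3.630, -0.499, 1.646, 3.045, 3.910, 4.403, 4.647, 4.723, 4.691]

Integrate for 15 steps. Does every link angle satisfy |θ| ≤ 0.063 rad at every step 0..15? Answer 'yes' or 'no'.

apply F[0]=-15.000 → step 1: x=-0.001, v=-0.137, θ₁=-0.111, ω₁=0.107, θ₂=-0.052, ω₂=0.033
apply F[1]=-15.000 → step 2: x=-0.005, v=-0.275, θ₁=-0.108, ω₁=0.215, θ₂=-0.051, ω₂=0.066
apply F[2]=-15.000 → step 3: x=-0.012, v=-0.413, θ₁=-0.102, ω₁=0.325, θ₂=-0.049, ω₂=0.096
apply F[3]=-15.000 → step 4: x=-0.022, v=-0.552, θ₁=-0.095, ω₁=0.439, θ₂=-0.047, ω₂=0.124
apply F[4]=-13.837 → step 5: x=-0.034, v=-0.681, θ₁=-0.085, ω₁=0.546, θ₂=-0.044, ω₂=0.148
apply F[5]=-8.000 → step 6: x=-0.049, v=-0.752, θ₁=-0.073, ω₁=0.596, θ₂=-0.041, ω₂=0.167
apply F[6]=-3.630 → step 7: x=-0.064, v=-0.781, θ₁=-0.061, ω₁=0.607, θ₂=-0.037, ω₂=0.181
apply F[7]=-0.499 → step 8: x=-0.080, v=-0.779, θ₁=-0.049, ω₁=0.589, θ₂=-0.034, ω₂=0.191
apply F[8]=+1.646 → step 9: x=-0.095, v=-0.757, θ₁=-0.038, ω₁=0.555, θ₂=-0.030, ω₂=0.197
apply F[9]=+3.045 → step 10: x=-0.110, v=-0.722, θ₁=-0.027, ω₁=0.510, θ₂=-0.026, ω₂=0.199
apply F[10]=+3.910 → step 11: x=-0.124, v=-0.680, θ₁=-0.018, ω₁=0.461, θ₂=-0.022, ω₂=0.198
apply F[11]=+4.403 → step 12: x=-0.137, v=-0.634, θ₁=-0.009, ω₁=0.411, θ₂=-0.018, ω₂=0.195
apply F[12]=+4.647 → step 13: x=-0.149, v=-0.586, θ₁=-0.001, ω₁=0.362, θ₂=-0.014, ω₂=0.189
apply F[13]=+4.723 → step 14: x=-0.160, v=-0.538, θ₁=0.006, ω₁=0.315, θ₂=-0.010, ω₂=0.182
apply F[14]=+4.691 → step 15: x=-0.171, v=-0.492, θ₁=0.011, ω₁=0.272, θ₂=-0.007, ω₂=0.173
Max |angle| over trajectory = 0.112 rad; bound = 0.063 → exceeded.

Answer: no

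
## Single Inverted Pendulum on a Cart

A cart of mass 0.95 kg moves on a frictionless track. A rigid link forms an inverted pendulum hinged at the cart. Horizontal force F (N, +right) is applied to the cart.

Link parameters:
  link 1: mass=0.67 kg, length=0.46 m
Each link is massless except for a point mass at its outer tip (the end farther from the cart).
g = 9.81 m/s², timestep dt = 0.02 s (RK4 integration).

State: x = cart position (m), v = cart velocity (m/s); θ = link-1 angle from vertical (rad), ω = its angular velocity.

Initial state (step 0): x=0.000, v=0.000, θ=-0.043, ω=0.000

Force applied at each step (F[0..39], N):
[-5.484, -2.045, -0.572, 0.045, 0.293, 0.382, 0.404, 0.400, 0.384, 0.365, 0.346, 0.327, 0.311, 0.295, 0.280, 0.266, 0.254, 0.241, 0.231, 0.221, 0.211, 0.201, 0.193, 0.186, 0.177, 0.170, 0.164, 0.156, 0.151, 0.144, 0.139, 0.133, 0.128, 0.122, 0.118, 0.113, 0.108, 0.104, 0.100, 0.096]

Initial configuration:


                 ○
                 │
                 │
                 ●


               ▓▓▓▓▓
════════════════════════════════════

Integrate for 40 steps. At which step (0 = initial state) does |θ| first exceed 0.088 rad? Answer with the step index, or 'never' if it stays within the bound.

apply F[0]=-5.484 → step 1: x=-0.001, v=-0.109, θ=-0.041, ω=0.220
apply F[1]=-2.045 → step 2: x=-0.004, v=-0.147, θ=-0.036, ω=0.285
apply F[2]=-0.572 → step 3: x=-0.007, v=-0.155, θ=-0.030, ω=0.288
apply F[3]=+0.045 → step 4: x=-0.010, v=-0.150, θ=-0.025, ω=0.266
apply F[4]=+0.293 → step 5: x=-0.013, v=-0.141, θ=-0.019, ω=0.236
apply F[5]=+0.382 → step 6: x=-0.015, v=-0.130, θ=-0.015, ω=0.206
apply F[6]=+0.404 → step 7: x=-0.018, v=-0.120, θ=-0.011, ω=0.178
apply F[7]=+0.400 → step 8: x=-0.020, v=-0.110, θ=-0.008, ω=0.153
apply F[8]=+0.384 → step 9: x=-0.022, v=-0.101, θ=-0.005, ω=0.131
apply F[9]=+0.365 → step 10: x=-0.024, v=-0.093, θ=-0.003, ω=0.111
apply F[10]=+0.346 → step 11: x=-0.026, v=-0.086, θ=-0.001, ω=0.094
apply F[11]=+0.327 → step 12: x=-0.028, v=-0.079, θ=0.001, ω=0.080
apply F[12]=+0.311 → step 13: x=-0.029, v=-0.073, θ=0.003, ω=0.067
apply F[13]=+0.295 → step 14: x=-0.031, v=-0.067, θ=0.004, ω=0.056
apply F[14]=+0.280 → step 15: x=-0.032, v=-0.061, θ=0.005, ω=0.046
apply F[15]=+0.266 → step 16: x=-0.033, v=-0.057, θ=0.006, ω=0.038
apply F[16]=+0.254 → step 17: x=-0.034, v=-0.052, θ=0.006, ω=0.030
apply F[17]=+0.241 → step 18: x=-0.035, v=-0.048, θ=0.007, ω=0.024
apply F[18]=+0.231 → step 19: x=-0.036, v=-0.044, θ=0.007, ω=0.019
apply F[19]=+0.221 → step 20: x=-0.037, v=-0.040, θ=0.008, ω=0.014
apply F[20]=+0.211 → step 21: x=-0.038, v=-0.037, θ=0.008, ω=0.010
apply F[21]=+0.201 → step 22: x=-0.038, v=-0.034, θ=0.008, ω=0.007
apply F[22]=+0.193 → step 23: x=-0.039, v=-0.031, θ=0.008, ω=0.004
apply F[23]=+0.186 → step 24: x=-0.040, v=-0.028, θ=0.008, ω=0.001
apply F[24]=+0.177 → step 25: x=-0.040, v=-0.026, θ=0.008, ω=-0.001
apply F[25]=+0.170 → step 26: x=-0.041, v=-0.023, θ=0.008, ω=-0.002
apply F[26]=+0.164 → step 27: x=-0.041, v=-0.021, θ=0.008, ω=-0.004
apply F[27]=+0.156 → step 28: x=-0.041, v=-0.019, θ=0.008, ω=-0.005
apply F[28]=+0.151 → step 29: x=-0.042, v=-0.017, θ=0.008, ω=-0.006
apply F[29]=+0.144 → step 30: x=-0.042, v=-0.015, θ=0.008, ω=-0.007
apply F[30]=+0.139 → step 31: x=-0.042, v=-0.013, θ=0.008, ω=-0.008
apply F[31]=+0.133 → step 32: x=-0.043, v=-0.011, θ=0.007, ω=-0.009
apply F[32]=+0.128 → step 33: x=-0.043, v=-0.009, θ=0.007, ω=-0.009
apply F[33]=+0.122 → step 34: x=-0.043, v=-0.008, θ=0.007, ω=-0.009
apply F[34]=+0.118 → step 35: x=-0.043, v=-0.006, θ=0.007, ω=-0.010
apply F[35]=+0.113 → step 36: x=-0.043, v=-0.005, θ=0.007, ω=-0.010
apply F[36]=+0.108 → step 37: x=-0.043, v=-0.004, θ=0.007, ω=-0.010
apply F[37]=+0.104 → step 38: x=-0.043, v=-0.002, θ=0.006, ω=-0.010
apply F[38]=+0.100 → step 39: x=-0.043, v=-0.001, θ=0.006, ω=-0.010
apply F[39]=+0.096 → step 40: x=-0.043, v=0.000, θ=0.006, ω=-0.010
max |θ| = 0.043 ≤ 0.088 over all 41 states.

Answer: never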